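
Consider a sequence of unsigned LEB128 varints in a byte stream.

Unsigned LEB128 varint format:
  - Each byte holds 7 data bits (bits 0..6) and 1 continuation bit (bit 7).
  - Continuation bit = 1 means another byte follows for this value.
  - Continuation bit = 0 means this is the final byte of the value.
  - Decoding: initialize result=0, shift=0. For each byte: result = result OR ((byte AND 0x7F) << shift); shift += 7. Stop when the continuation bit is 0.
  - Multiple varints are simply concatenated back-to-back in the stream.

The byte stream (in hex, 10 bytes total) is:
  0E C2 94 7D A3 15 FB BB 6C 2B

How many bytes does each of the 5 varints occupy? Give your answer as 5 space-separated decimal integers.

Answer: 1 3 2 3 1

Derivation:
  byte[0]=0x0E cont=0 payload=0x0E=14: acc |= 14<<0 -> acc=14 shift=7 [end]
Varint 1: bytes[0:1] = 0E -> value 14 (1 byte(s))
  byte[1]=0xC2 cont=1 payload=0x42=66: acc |= 66<<0 -> acc=66 shift=7
  byte[2]=0x94 cont=1 payload=0x14=20: acc |= 20<<7 -> acc=2626 shift=14
  byte[3]=0x7D cont=0 payload=0x7D=125: acc |= 125<<14 -> acc=2050626 shift=21 [end]
Varint 2: bytes[1:4] = C2 94 7D -> value 2050626 (3 byte(s))
  byte[4]=0xA3 cont=1 payload=0x23=35: acc |= 35<<0 -> acc=35 shift=7
  byte[5]=0x15 cont=0 payload=0x15=21: acc |= 21<<7 -> acc=2723 shift=14 [end]
Varint 3: bytes[4:6] = A3 15 -> value 2723 (2 byte(s))
  byte[6]=0xFB cont=1 payload=0x7B=123: acc |= 123<<0 -> acc=123 shift=7
  byte[7]=0xBB cont=1 payload=0x3B=59: acc |= 59<<7 -> acc=7675 shift=14
  byte[8]=0x6C cont=0 payload=0x6C=108: acc |= 108<<14 -> acc=1777147 shift=21 [end]
Varint 4: bytes[6:9] = FB BB 6C -> value 1777147 (3 byte(s))
  byte[9]=0x2B cont=0 payload=0x2B=43: acc |= 43<<0 -> acc=43 shift=7 [end]
Varint 5: bytes[9:10] = 2B -> value 43 (1 byte(s))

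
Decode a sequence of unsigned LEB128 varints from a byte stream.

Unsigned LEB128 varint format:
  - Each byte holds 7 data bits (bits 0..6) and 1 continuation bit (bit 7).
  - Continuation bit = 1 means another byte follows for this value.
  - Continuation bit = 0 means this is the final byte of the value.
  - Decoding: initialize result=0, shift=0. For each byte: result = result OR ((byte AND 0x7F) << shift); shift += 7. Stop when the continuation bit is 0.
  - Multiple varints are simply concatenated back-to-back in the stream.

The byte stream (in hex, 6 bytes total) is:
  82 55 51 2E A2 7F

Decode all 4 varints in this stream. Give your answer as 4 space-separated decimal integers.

Answer: 10882 81 46 16290

Derivation:
  byte[0]=0x82 cont=1 payload=0x02=2: acc |= 2<<0 -> acc=2 shift=7
  byte[1]=0x55 cont=0 payload=0x55=85: acc |= 85<<7 -> acc=10882 shift=14 [end]
Varint 1: bytes[0:2] = 82 55 -> value 10882 (2 byte(s))
  byte[2]=0x51 cont=0 payload=0x51=81: acc |= 81<<0 -> acc=81 shift=7 [end]
Varint 2: bytes[2:3] = 51 -> value 81 (1 byte(s))
  byte[3]=0x2E cont=0 payload=0x2E=46: acc |= 46<<0 -> acc=46 shift=7 [end]
Varint 3: bytes[3:4] = 2E -> value 46 (1 byte(s))
  byte[4]=0xA2 cont=1 payload=0x22=34: acc |= 34<<0 -> acc=34 shift=7
  byte[5]=0x7F cont=0 payload=0x7F=127: acc |= 127<<7 -> acc=16290 shift=14 [end]
Varint 4: bytes[4:6] = A2 7F -> value 16290 (2 byte(s))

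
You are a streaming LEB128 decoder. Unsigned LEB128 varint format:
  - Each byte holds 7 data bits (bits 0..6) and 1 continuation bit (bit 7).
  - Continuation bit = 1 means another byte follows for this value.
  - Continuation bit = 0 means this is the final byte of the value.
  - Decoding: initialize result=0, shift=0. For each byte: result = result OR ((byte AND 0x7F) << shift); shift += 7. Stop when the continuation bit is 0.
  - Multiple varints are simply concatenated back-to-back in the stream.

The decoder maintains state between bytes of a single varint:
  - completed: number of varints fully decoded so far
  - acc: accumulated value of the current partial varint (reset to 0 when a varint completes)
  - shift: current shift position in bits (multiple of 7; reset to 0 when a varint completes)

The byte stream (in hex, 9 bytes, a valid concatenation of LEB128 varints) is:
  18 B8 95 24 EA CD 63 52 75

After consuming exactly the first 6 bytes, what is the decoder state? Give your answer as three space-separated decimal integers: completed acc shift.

byte[0]=0x18 cont=0 payload=0x18: varint #1 complete (value=24); reset -> completed=1 acc=0 shift=0
byte[1]=0xB8 cont=1 payload=0x38: acc |= 56<<0 -> completed=1 acc=56 shift=7
byte[2]=0x95 cont=1 payload=0x15: acc |= 21<<7 -> completed=1 acc=2744 shift=14
byte[3]=0x24 cont=0 payload=0x24: varint #2 complete (value=592568); reset -> completed=2 acc=0 shift=0
byte[4]=0xEA cont=1 payload=0x6A: acc |= 106<<0 -> completed=2 acc=106 shift=7
byte[5]=0xCD cont=1 payload=0x4D: acc |= 77<<7 -> completed=2 acc=9962 shift=14

Answer: 2 9962 14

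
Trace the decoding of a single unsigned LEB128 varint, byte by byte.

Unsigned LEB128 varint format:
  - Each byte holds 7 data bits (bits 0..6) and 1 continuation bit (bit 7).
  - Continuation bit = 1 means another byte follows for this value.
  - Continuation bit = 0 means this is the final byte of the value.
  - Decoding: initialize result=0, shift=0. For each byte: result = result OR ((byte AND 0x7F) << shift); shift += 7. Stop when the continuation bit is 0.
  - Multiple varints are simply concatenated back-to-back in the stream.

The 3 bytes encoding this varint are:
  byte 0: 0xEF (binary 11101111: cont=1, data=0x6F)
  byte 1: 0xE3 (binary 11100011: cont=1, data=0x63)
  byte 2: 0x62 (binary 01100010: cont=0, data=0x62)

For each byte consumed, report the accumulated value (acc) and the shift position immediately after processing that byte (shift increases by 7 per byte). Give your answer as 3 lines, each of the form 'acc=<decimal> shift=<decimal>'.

byte 0=0xEF: payload=0x6F=111, contrib = 111<<0 = 111; acc -> 111, shift -> 7
byte 1=0xE3: payload=0x63=99, contrib = 99<<7 = 12672; acc -> 12783, shift -> 14
byte 2=0x62: payload=0x62=98, contrib = 98<<14 = 1605632; acc -> 1618415, shift -> 21

Answer: acc=111 shift=7
acc=12783 shift=14
acc=1618415 shift=21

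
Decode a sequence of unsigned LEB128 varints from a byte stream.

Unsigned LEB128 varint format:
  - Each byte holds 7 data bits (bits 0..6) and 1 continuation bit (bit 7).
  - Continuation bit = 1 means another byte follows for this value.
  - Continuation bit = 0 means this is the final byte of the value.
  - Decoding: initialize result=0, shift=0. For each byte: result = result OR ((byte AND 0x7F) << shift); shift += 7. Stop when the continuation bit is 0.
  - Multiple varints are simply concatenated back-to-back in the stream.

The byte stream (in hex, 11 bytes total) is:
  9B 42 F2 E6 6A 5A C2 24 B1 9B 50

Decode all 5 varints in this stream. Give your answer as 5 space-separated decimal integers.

Answer: 8475 1749874 90 4674 1314225

Derivation:
  byte[0]=0x9B cont=1 payload=0x1B=27: acc |= 27<<0 -> acc=27 shift=7
  byte[1]=0x42 cont=0 payload=0x42=66: acc |= 66<<7 -> acc=8475 shift=14 [end]
Varint 1: bytes[0:2] = 9B 42 -> value 8475 (2 byte(s))
  byte[2]=0xF2 cont=1 payload=0x72=114: acc |= 114<<0 -> acc=114 shift=7
  byte[3]=0xE6 cont=1 payload=0x66=102: acc |= 102<<7 -> acc=13170 shift=14
  byte[4]=0x6A cont=0 payload=0x6A=106: acc |= 106<<14 -> acc=1749874 shift=21 [end]
Varint 2: bytes[2:5] = F2 E6 6A -> value 1749874 (3 byte(s))
  byte[5]=0x5A cont=0 payload=0x5A=90: acc |= 90<<0 -> acc=90 shift=7 [end]
Varint 3: bytes[5:6] = 5A -> value 90 (1 byte(s))
  byte[6]=0xC2 cont=1 payload=0x42=66: acc |= 66<<0 -> acc=66 shift=7
  byte[7]=0x24 cont=0 payload=0x24=36: acc |= 36<<7 -> acc=4674 shift=14 [end]
Varint 4: bytes[6:8] = C2 24 -> value 4674 (2 byte(s))
  byte[8]=0xB1 cont=1 payload=0x31=49: acc |= 49<<0 -> acc=49 shift=7
  byte[9]=0x9B cont=1 payload=0x1B=27: acc |= 27<<7 -> acc=3505 shift=14
  byte[10]=0x50 cont=0 payload=0x50=80: acc |= 80<<14 -> acc=1314225 shift=21 [end]
Varint 5: bytes[8:11] = B1 9B 50 -> value 1314225 (3 byte(s))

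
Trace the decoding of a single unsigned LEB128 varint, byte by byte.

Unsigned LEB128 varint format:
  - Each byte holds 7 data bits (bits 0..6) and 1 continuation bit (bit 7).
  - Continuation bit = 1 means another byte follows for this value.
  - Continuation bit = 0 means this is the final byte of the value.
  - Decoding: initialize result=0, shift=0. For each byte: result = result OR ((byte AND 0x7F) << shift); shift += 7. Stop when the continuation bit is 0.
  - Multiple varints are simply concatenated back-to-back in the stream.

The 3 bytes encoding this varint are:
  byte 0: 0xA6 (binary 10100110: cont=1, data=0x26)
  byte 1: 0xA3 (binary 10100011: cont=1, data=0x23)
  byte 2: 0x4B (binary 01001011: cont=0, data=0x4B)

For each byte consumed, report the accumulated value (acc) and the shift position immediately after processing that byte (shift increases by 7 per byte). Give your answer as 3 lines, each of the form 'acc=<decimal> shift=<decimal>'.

byte 0=0xA6: payload=0x26=38, contrib = 38<<0 = 38; acc -> 38, shift -> 7
byte 1=0xA3: payload=0x23=35, contrib = 35<<7 = 4480; acc -> 4518, shift -> 14
byte 2=0x4B: payload=0x4B=75, contrib = 75<<14 = 1228800; acc -> 1233318, shift -> 21

Answer: acc=38 shift=7
acc=4518 shift=14
acc=1233318 shift=21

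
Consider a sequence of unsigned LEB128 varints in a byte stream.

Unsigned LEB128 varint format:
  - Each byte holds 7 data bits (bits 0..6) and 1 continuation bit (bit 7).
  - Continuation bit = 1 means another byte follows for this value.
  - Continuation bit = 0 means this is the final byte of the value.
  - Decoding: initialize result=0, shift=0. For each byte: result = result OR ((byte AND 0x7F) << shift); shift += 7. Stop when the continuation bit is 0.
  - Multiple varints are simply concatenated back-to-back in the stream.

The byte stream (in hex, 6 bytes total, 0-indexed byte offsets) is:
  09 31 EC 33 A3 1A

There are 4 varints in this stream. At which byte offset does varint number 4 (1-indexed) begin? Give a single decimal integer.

  byte[0]=0x09 cont=0 payload=0x09=9: acc |= 9<<0 -> acc=9 shift=7 [end]
Varint 1: bytes[0:1] = 09 -> value 9 (1 byte(s))
  byte[1]=0x31 cont=0 payload=0x31=49: acc |= 49<<0 -> acc=49 shift=7 [end]
Varint 2: bytes[1:2] = 31 -> value 49 (1 byte(s))
  byte[2]=0xEC cont=1 payload=0x6C=108: acc |= 108<<0 -> acc=108 shift=7
  byte[3]=0x33 cont=0 payload=0x33=51: acc |= 51<<7 -> acc=6636 shift=14 [end]
Varint 3: bytes[2:4] = EC 33 -> value 6636 (2 byte(s))
  byte[4]=0xA3 cont=1 payload=0x23=35: acc |= 35<<0 -> acc=35 shift=7
  byte[5]=0x1A cont=0 payload=0x1A=26: acc |= 26<<7 -> acc=3363 shift=14 [end]
Varint 4: bytes[4:6] = A3 1A -> value 3363 (2 byte(s))

Answer: 4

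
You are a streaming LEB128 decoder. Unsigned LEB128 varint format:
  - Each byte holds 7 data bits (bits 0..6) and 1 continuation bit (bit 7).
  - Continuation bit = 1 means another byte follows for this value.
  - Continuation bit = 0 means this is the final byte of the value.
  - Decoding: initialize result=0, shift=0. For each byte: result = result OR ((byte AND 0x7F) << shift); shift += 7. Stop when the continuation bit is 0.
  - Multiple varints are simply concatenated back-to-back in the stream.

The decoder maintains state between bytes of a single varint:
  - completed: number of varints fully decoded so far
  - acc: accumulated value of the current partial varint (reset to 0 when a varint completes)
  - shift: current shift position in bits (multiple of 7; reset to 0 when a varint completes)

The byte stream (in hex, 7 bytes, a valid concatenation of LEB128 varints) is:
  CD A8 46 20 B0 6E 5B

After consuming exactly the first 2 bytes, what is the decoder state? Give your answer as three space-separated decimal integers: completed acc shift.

Answer: 0 5197 14

Derivation:
byte[0]=0xCD cont=1 payload=0x4D: acc |= 77<<0 -> completed=0 acc=77 shift=7
byte[1]=0xA8 cont=1 payload=0x28: acc |= 40<<7 -> completed=0 acc=5197 shift=14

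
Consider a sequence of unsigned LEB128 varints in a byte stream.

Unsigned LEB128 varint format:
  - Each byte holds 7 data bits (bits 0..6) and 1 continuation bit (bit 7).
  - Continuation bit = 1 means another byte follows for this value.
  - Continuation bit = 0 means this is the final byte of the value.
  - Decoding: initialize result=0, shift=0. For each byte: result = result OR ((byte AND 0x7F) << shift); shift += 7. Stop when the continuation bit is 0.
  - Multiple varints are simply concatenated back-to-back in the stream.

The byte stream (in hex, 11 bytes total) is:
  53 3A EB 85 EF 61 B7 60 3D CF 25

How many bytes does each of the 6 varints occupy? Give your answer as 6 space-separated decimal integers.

  byte[0]=0x53 cont=0 payload=0x53=83: acc |= 83<<0 -> acc=83 shift=7 [end]
Varint 1: bytes[0:1] = 53 -> value 83 (1 byte(s))
  byte[1]=0x3A cont=0 payload=0x3A=58: acc |= 58<<0 -> acc=58 shift=7 [end]
Varint 2: bytes[1:2] = 3A -> value 58 (1 byte(s))
  byte[2]=0xEB cont=1 payload=0x6B=107: acc |= 107<<0 -> acc=107 shift=7
  byte[3]=0x85 cont=1 payload=0x05=5: acc |= 5<<7 -> acc=747 shift=14
  byte[4]=0xEF cont=1 payload=0x6F=111: acc |= 111<<14 -> acc=1819371 shift=21
  byte[5]=0x61 cont=0 payload=0x61=97: acc |= 97<<21 -> acc=205243115 shift=28 [end]
Varint 3: bytes[2:6] = EB 85 EF 61 -> value 205243115 (4 byte(s))
  byte[6]=0xB7 cont=1 payload=0x37=55: acc |= 55<<0 -> acc=55 shift=7
  byte[7]=0x60 cont=0 payload=0x60=96: acc |= 96<<7 -> acc=12343 shift=14 [end]
Varint 4: bytes[6:8] = B7 60 -> value 12343 (2 byte(s))
  byte[8]=0x3D cont=0 payload=0x3D=61: acc |= 61<<0 -> acc=61 shift=7 [end]
Varint 5: bytes[8:9] = 3D -> value 61 (1 byte(s))
  byte[9]=0xCF cont=1 payload=0x4F=79: acc |= 79<<0 -> acc=79 shift=7
  byte[10]=0x25 cont=0 payload=0x25=37: acc |= 37<<7 -> acc=4815 shift=14 [end]
Varint 6: bytes[9:11] = CF 25 -> value 4815 (2 byte(s))

Answer: 1 1 4 2 1 2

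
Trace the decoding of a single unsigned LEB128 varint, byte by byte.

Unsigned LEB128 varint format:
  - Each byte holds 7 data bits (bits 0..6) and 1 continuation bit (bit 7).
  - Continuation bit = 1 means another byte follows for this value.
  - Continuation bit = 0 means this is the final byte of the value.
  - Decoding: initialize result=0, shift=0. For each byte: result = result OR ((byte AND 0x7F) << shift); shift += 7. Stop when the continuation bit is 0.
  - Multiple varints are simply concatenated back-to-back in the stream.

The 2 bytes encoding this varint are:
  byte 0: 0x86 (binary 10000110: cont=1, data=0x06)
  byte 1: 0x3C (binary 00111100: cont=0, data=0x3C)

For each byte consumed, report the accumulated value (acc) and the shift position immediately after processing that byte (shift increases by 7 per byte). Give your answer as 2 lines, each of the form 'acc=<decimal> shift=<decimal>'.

Answer: acc=6 shift=7
acc=7686 shift=14

Derivation:
byte 0=0x86: payload=0x06=6, contrib = 6<<0 = 6; acc -> 6, shift -> 7
byte 1=0x3C: payload=0x3C=60, contrib = 60<<7 = 7680; acc -> 7686, shift -> 14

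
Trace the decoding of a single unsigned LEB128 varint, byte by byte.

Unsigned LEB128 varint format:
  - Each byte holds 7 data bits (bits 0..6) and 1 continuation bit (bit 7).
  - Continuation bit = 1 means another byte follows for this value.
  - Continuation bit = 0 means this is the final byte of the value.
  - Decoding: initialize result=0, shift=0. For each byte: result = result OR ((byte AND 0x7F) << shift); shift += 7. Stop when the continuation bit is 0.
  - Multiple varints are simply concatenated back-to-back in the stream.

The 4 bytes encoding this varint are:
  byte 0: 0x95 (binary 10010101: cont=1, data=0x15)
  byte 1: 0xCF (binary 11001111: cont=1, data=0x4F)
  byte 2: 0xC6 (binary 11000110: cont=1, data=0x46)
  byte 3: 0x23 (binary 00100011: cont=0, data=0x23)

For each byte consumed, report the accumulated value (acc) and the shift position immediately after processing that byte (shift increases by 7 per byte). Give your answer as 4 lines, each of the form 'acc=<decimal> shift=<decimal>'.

Answer: acc=21 shift=7
acc=10133 shift=14
acc=1157013 shift=21
acc=74557333 shift=28

Derivation:
byte 0=0x95: payload=0x15=21, contrib = 21<<0 = 21; acc -> 21, shift -> 7
byte 1=0xCF: payload=0x4F=79, contrib = 79<<7 = 10112; acc -> 10133, shift -> 14
byte 2=0xC6: payload=0x46=70, contrib = 70<<14 = 1146880; acc -> 1157013, shift -> 21
byte 3=0x23: payload=0x23=35, contrib = 35<<21 = 73400320; acc -> 74557333, shift -> 28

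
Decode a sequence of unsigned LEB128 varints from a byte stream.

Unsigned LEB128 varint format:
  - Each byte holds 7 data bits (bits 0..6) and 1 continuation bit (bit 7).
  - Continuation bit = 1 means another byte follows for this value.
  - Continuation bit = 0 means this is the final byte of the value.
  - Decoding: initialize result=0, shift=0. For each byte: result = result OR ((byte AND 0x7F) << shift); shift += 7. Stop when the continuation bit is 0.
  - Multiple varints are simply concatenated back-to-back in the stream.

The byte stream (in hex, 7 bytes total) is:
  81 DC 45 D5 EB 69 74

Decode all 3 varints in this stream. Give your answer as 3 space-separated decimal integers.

  byte[0]=0x81 cont=1 payload=0x01=1: acc |= 1<<0 -> acc=1 shift=7
  byte[1]=0xDC cont=1 payload=0x5C=92: acc |= 92<<7 -> acc=11777 shift=14
  byte[2]=0x45 cont=0 payload=0x45=69: acc |= 69<<14 -> acc=1142273 shift=21 [end]
Varint 1: bytes[0:3] = 81 DC 45 -> value 1142273 (3 byte(s))
  byte[3]=0xD5 cont=1 payload=0x55=85: acc |= 85<<0 -> acc=85 shift=7
  byte[4]=0xEB cont=1 payload=0x6B=107: acc |= 107<<7 -> acc=13781 shift=14
  byte[5]=0x69 cont=0 payload=0x69=105: acc |= 105<<14 -> acc=1734101 shift=21 [end]
Varint 2: bytes[3:6] = D5 EB 69 -> value 1734101 (3 byte(s))
  byte[6]=0x74 cont=0 payload=0x74=116: acc |= 116<<0 -> acc=116 shift=7 [end]
Varint 3: bytes[6:7] = 74 -> value 116 (1 byte(s))

Answer: 1142273 1734101 116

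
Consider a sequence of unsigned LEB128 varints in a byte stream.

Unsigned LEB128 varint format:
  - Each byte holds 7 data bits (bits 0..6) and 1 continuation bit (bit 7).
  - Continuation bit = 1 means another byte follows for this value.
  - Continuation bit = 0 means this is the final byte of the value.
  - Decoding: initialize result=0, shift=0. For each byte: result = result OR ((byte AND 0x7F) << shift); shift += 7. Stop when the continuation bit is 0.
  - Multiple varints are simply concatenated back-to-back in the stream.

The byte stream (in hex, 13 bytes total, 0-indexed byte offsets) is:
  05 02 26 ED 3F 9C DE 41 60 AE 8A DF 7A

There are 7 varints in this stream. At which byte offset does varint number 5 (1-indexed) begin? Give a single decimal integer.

Answer: 5

Derivation:
  byte[0]=0x05 cont=0 payload=0x05=5: acc |= 5<<0 -> acc=5 shift=7 [end]
Varint 1: bytes[0:1] = 05 -> value 5 (1 byte(s))
  byte[1]=0x02 cont=0 payload=0x02=2: acc |= 2<<0 -> acc=2 shift=7 [end]
Varint 2: bytes[1:2] = 02 -> value 2 (1 byte(s))
  byte[2]=0x26 cont=0 payload=0x26=38: acc |= 38<<0 -> acc=38 shift=7 [end]
Varint 3: bytes[2:3] = 26 -> value 38 (1 byte(s))
  byte[3]=0xED cont=1 payload=0x6D=109: acc |= 109<<0 -> acc=109 shift=7
  byte[4]=0x3F cont=0 payload=0x3F=63: acc |= 63<<7 -> acc=8173 shift=14 [end]
Varint 4: bytes[3:5] = ED 3F -> value 8173 (2 byte(s))
  byte[5]=0x9C cont=1 payload=0x1C=28: acc |= 28<<0 -> acc=28 shift=7
  byte[6]=0xDE cont=1 payload=0x5E=94: acc |= 94<<7 -> acc=12060 shift=14
  byte[7]=0x41 cont=0 payload=0x41=65: acc |= 65<<14 -> acc=1077020 shift=21 [end]
Varint 5: bytes[5:8] = 9C DE 41 -> value 1077020 (3 byte(s))
  byte[8]=0x60 cont=0 payload=0x60=96: acc |= 96<<0 -> acc=96 shift=7 [end]
Varint 6: bytes[8:9] = 60 -> value 96 (1 byte(s))
  byte[9]=0xAE cont=1 payload=0x2E=46: acc |= 46<<0 -> acc=46 shift=7
  byte[10]=0x8A cont=1 payload=0x0A=10: acc |= 10<<7 -> acc=1326 shift=14
  byte[11]=0xDF cont=1 payload=0x5F=95: acc |= 95<<14 -> acc=1557806 shift=21
  byte[12]=0x7A cont=0 payload=0x7A=122: acc |= 122<<21 -> acc=257410350 shift=28 [end]
Varint 7: bytes[9:13] = AE 8A DF 7A -> value 257410350 (4 byte(s))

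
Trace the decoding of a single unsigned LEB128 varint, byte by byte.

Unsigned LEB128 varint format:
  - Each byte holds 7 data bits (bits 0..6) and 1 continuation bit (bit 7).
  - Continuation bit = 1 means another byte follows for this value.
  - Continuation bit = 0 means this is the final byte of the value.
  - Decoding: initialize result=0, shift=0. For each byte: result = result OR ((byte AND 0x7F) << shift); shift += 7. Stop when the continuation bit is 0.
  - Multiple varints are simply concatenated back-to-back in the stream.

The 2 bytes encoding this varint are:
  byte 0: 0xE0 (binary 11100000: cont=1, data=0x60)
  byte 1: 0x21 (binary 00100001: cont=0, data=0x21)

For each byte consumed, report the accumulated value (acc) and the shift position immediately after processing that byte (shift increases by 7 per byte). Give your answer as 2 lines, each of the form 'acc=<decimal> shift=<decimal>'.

byte 0=0xE0: payload=0x60=96, contrib = 96<<0 = 96; acc -> 96, shift -> 7
byte 1=0x21: payload=0x21=33, contrib = 33<<7 = 4224; acc -> 4320, shift -> 14

Answer: acc=96 shift=7
acc=4320 shift=14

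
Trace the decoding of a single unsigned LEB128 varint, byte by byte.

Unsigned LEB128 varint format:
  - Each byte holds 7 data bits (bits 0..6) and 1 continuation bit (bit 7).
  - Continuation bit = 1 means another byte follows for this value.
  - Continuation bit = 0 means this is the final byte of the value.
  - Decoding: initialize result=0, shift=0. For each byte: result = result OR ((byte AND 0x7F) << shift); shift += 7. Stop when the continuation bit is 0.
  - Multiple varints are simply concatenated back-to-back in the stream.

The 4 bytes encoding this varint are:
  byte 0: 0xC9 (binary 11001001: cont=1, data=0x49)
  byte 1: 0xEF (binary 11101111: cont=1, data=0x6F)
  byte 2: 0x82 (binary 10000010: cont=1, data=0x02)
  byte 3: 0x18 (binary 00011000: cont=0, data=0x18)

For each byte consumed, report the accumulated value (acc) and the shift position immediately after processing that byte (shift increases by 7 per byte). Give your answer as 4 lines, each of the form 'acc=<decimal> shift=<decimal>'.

Answer: acc=73 shift=7
acc=14281 shift=14
acc=47049 shift=21
acc=50378697 shift=28

Derivation:
byte 0=0xC9: payload=0x49=73, contrib = 73<<0 = 73; acc -> 73, shift -> 7
byte 1=0xEF: payload=0x6F=111, contrib = 111<<7 = 14208; acc -> 14281, shift -> 14
byte 2=0x82: payload=0x02=2, contrib = 2<<14 = 32768; acc -> 47049, shift -> 21
byte 3=0x18: payload=0x18=24, contrib = 24<<21 = 50331648; acc -> 50378697, shift -> 28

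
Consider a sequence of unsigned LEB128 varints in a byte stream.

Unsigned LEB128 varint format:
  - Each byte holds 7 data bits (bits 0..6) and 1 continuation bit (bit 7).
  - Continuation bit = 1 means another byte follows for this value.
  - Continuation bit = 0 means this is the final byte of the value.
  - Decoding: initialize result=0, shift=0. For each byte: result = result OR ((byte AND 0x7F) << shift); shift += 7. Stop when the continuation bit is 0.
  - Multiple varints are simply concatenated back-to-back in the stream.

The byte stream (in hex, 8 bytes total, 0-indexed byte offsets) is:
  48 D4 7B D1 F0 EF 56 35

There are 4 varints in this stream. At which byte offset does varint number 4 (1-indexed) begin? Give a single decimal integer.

Answer: 7

Derivation:
  byte[0]=0x48 cont=0 payload=0x48=72: acc |= 72<<0 -> acc=72 shift=7 [end]
Varint 1: bytes[0:1] = 48 -> value 72 (1 byte(s))
  byte[1]=0xD4 cont=1 payload=0x54=84: acc |= 84<<0 -> acc=84 shift=7
  byte[2]=0x7B cont=0 payload=0x7B=123: acc |= 123<<7 -> acc=15828 shift=14 [end]
Varint 2: bytes[1:3] = D4 7B -> value 15828 (2 byte(s))
  byte[3]=0xD1 cont=1 payload=0x51=81: acc |= 81<<0 -> acc=81 shift=7
  byte[4]=0xF0 cont=1 payload=0x70=112: acc |= 112<<7 -> acc=14417 shift=14
  byte[5]=0xEF cont=1 payload=0x6F=111: acc |= 111<<14 -> acc=1833041 shift=21
  byte[6]=0x56 cont=0 payload=0x56=86: acc |= 86<<21 -> acc=182188113 shift=28 [end]
Varint 3: bytes[3:7] = D1 F0 EF 56 -> value 182188113 (4 byte(s))
  byte[7]=0x35 cont=0 payload=0x35=53: acc |= 53<<0 -> acc=53 shift=7 [end]
Varint 4: bytes[7:8] = 35 -> value 53 (1 byte(s))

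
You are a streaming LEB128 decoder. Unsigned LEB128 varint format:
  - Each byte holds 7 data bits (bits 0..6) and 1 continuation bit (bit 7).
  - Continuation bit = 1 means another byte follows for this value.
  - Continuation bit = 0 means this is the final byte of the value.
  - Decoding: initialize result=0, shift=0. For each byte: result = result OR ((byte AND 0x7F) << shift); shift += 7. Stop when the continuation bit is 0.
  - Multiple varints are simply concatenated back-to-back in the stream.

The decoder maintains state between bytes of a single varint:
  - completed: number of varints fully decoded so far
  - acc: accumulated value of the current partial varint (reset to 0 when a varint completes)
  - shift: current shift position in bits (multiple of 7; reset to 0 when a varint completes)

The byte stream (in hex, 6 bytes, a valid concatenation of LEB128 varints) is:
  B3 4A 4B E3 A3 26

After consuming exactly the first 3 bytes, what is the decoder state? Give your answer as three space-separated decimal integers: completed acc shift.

Answer: 2 0 0

Derivation:
byte[0]=0xB3 cont=1 payload=0x33: acc |= 51<<0 -> completed=0 acc=51 shift=7
byte[1]=0x4A cont=0 payload=0x4A: varint #1 complete (value=9523); reset -> completed=1 acc=0 shift=0
byte[2]=0x4B cont=0 payload=0x4B: varint #2 complete (value=75); reset -> completed=2 acc=0 shift=0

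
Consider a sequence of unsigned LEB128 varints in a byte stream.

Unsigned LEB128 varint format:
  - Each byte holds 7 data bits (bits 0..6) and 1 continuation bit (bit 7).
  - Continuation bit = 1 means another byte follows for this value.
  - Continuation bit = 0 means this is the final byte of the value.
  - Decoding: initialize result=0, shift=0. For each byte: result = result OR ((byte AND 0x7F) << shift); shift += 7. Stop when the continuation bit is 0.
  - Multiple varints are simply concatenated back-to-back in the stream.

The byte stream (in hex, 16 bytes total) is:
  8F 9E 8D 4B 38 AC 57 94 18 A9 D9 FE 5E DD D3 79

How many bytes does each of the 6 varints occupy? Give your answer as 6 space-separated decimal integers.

  byte[0]=0x8F cont=1 payload=0x0F=15: acc |= 15<<0 -> acc=15 shift=7
  byte[1]=0x9E cont=1 payload=0x1E=30: acc |= 30<<7 -> acc=3855 shift=14
  byte[2]=0x8D cont=1 payload=0x0D=13: acc |= 13<<14 -> acc=216847 shift=21
  byte[3]=0x4B cont=0 payload=0x4B=75: acc |= 75<<21 -> acc=157503247 shift=28 [end]
Varint 1: bytes[0:4] = 8F 9E 8D 4B -> value 157503247 (4 byte(s))
  byte[4]=0x38 cont=0 payload=0x38=56: acc |= 56<<0 -> acc=56 shift=7 [end]
Varint 2: bytes[4:5] = 38 -> value 56 (1 byte(s))
  byte[5]=0xAC cont=1 payload=0x2C=44: acc |= 44<<0 -> acc=44 shift=7
  byte[6]=0x57 cont=0 payload=0x57=87: acc |= 87<<7 -> acc=11180 shift=14 [end]
Varint 3: bytes[5:7] = AC 57 -> value 11180 (2 byte(s))
  byte[7]=0x94 cont=1 payload=0x14=20: acc |= 20<<0 -> acc=20 shift=7
  byte[8]=0x18 cont=0 payload=0x18=24: acc |= 24<<7 -> acc=3092 shift=14 [end]
Varint 4: bytes[7:9] = 94 18 -> value 3092 (2 byte(s))
  byte[9]=0xA9 cont=1 payload=0x29=41: acc |= 41<<0 -> acc=41 shift=7
  byte[10]=0xD9 cont=1 payload=0x59=89: acc |= 89<<7 -> acc=11433 shift=14
  byte[11]=0xFE cont=1 payload=0x7E=126: acc |= 126<<14 -> acc=2075817 shift=21
  byte[12]=0x5E cont=0 payload=0x5E=94: acc |= 94<<21 -> acc=199208105 shift=28 [end]
Varint 5: bytes[9:13] = A9 D9 FE 5E -> value 199208105 (4 byte(s))
  byte[13]=0xDD cont=1 payload=0x5D=93: acc |= 93<<0 -> acc=93 shift=7
  byte[14]=0xD3 cont=1 payload=0x53=83: acc |= 83<<7 -> acc=10717 shift=14
  byte[15]=0x79 cont=0 payload=0x79=121: acc |= 121<<14 -> acc=1993181 shift=21 [end]
Varint 6: bytes[13:16] = DD D3 79 -> value 1993181 (3 byte(s))

Answer: 4 1 2 2 4 3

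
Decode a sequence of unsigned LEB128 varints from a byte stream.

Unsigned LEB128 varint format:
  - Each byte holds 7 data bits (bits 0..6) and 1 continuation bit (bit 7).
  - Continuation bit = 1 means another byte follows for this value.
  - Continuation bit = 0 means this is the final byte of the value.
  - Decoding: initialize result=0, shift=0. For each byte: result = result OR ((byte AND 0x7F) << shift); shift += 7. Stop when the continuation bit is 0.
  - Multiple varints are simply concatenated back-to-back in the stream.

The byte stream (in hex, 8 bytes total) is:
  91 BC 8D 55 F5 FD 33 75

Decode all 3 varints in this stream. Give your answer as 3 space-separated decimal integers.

Answer: 178478609 851701 117

Derivation:
  byte[0]=0x91 cont=1 payload=0x11=17: acc |= 17<<0 -> acc=17 shift=7
  byte[1]=0xBC cont=1 payload=0x3C=60: acc |= 60<<7 -> acc=7697 shift=14
  byte[2]=0x8D cont=1 payload=0x0D=13: acc |= 13<<14 -> acc=220689 shift=21
  byte[3]=0x55 cont=0 payload=0x55=85: acc |= 85<<21 -> acc=178478609 shift=28 [end]
Varint 1: bytes[0:4] = 91 BC 8D 55 -> value 178478609 (4 byte(s))
  byte[4]=0xF5 cont=1 payload=0x75=117: acc |= 117<<0 -> acc=117 shift=7
  byte[5]=0xFD cont=1 payload=0x7D=125: acc |= 125<<7 -> acc=16117 shift=14
  byte[6]=0x33 cont=0 payload=0x33=51: acc |= 51<<14 -> acc=851701 shift=21 [end]
Varint 2: bytes[4:7] = F5 FD 33 -> value 851701 (3 byte(s))
  byte[7]=0x75 cont=0 payload=0x75=117: acc |= 117<<0 -> acc=117 shift=7 [end]
Varint 3: bytes[7:8] = 75 -> value 117 (1 byte(s))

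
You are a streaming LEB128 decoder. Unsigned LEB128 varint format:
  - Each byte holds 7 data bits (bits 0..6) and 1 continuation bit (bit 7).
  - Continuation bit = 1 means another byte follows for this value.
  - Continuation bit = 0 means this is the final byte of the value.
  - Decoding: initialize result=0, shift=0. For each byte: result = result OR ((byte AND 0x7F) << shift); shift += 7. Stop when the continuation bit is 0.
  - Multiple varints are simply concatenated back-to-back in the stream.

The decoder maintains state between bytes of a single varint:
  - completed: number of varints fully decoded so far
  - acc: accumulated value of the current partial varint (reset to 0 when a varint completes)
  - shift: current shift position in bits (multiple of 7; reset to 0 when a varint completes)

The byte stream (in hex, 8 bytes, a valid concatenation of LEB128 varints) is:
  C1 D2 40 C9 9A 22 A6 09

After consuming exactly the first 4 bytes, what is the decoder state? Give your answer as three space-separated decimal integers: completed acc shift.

byte[0]=0xC1 cont=1 payload=0x41: acc |= 65<<0 -> completed=0 acc=65 shift=7
byte[1]=0xD2 cont=1 payload=0x52: acc |= 82<<7 -> completed=0 acc=10561 shift=14
byte[2]=0x40 cont=0 payload=0x40: varint #1 complete (value=1059137); reset -> completed=1 acc=0 shift=0
byte[3]=0xC9 cont=1 payload=0x49: acc |= 73<<0 -> completed=1 acc=73 shift=7

Answer: 1 73 7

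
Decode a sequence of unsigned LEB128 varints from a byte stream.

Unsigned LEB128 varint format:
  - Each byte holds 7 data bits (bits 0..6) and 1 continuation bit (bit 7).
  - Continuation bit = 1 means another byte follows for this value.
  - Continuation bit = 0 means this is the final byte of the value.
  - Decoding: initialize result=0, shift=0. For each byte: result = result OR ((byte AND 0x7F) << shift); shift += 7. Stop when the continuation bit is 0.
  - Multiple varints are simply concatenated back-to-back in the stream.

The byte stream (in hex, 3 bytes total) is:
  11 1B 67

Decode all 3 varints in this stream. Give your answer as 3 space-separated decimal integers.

Answer: 17 27 103

Derivation:
  byte[0]=0x11 cont=0 payload=0x11=17: acc |= 17<<0 -> acc=17 shift=7 [end]
Varint 1: bytes[0:1] = 11 -> value 17 (1 byte(s))
  byte[1]=0x1B cont=0 payload=0x1B=27: acc |= 27<<0 -> acc=27 shift=7 [end]
Varint 2: bytes[1:2] = 1B -> value 27 (1 byte(s))
  byte[2]=0x67 cont=0 payload=0x67=103: acc |= 103<<0 -> acc=103 shift=7 [end]
Varint 3: bytes[2:3] = 67 -> value 103 (1 byte(s))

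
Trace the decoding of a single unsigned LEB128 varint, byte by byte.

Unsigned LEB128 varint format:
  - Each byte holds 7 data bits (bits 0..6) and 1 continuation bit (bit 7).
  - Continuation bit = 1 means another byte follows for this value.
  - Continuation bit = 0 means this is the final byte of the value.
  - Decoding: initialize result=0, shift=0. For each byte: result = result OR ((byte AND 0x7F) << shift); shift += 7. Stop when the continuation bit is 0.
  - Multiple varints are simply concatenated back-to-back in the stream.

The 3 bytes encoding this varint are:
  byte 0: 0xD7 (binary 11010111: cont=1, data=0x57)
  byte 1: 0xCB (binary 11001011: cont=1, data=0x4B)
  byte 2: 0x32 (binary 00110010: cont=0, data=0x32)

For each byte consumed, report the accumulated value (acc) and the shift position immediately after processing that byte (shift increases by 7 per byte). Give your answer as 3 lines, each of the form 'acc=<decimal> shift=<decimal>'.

Answer: acc=87 shift=7
acc=9687 shift=14
acc=828887 shift=21

Derivation:
byte 0=0xD7: payload=0x57=87, contrib = 87<<0 = 87; acc -> 87, shift -> 7
byte 1=0xCB: payload=0x4B=75, contrib = 75<<7 = 9600; acc -> 9687, shift -> 14
byte 2=0x32: payload=0x32=50, contrib = 50<<14 = 819200; acc -> 828887, shift -> 21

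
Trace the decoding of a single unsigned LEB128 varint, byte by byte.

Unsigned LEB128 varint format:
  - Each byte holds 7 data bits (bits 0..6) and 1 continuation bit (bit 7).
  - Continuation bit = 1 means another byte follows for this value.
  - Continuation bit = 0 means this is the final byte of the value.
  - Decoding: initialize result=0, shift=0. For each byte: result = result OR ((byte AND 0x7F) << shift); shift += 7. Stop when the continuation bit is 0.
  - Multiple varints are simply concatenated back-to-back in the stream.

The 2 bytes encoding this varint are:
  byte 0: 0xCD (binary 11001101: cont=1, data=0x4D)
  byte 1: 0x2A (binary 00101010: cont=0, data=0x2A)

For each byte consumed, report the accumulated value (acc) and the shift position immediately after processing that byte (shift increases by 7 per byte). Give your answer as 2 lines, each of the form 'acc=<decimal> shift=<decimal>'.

Answer: acc=77 shift=7
acc=5453 shift=14

Derivation:
byte 0=0xCD: payload=0x4D=77, contrib = 77<<0 = 77; acc -> 77, shift -> 7
byte 1=0x2A: payload=0x2A=42, contrib = 42<<7 = 5376; acc -> 5453, shift -> 14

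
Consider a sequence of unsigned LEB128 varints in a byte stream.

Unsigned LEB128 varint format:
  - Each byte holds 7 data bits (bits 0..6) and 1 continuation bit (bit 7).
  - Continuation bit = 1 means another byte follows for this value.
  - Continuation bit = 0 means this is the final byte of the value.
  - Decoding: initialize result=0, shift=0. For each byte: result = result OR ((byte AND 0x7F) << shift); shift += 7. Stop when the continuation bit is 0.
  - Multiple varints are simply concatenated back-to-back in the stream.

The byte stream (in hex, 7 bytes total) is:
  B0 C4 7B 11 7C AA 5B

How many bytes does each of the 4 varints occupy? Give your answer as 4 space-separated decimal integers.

Answer: 3 1 1 2

Derivation:
  byte[0]=0xB0 cont=1 payload=0x30=48: acc |= 48<<0 -> acc=48 shift=7
  byte[1]=0xC4 cont=1 payload=0x44=68: acc |= 68<<7 -> acc=8752 shift=14
  byte[2]=0x7B cont=0 payload=0x7B=123: acc |= 123<<14 -> acc=2023984 shift=21 [end]
Varint 1: bytes[0:3] = B0 C4 7B -> value 2023984 (3 byte(s))
  byte[3]=0x11 cont=0 payload=0x11=17: acc |= 17<<0 -> acc=17 shift=7 [end]
Varint 2: bytes[3:4] = 11 -> value 17 (1 byte(s))
  byte[4]=0x7C cont=0 payload=0x7C=124: acc |= 124<<0 -> acc=124 shift=7 [end]
Varint 3: bytes[4:5] = 7C -> value 124 (1 byte(s))
  byte[5]=0xAA cont=1 payload=0x2A=42: acc |= 42<<0 -> acc=42 shift=7
  byte[6]=0x5B cont=0 payload=0x5B=91: acc |= 91<<7 -> acc=11690 shift=14 [end]
Varint 4: bytes[5:7] = AA 5B -> value 11690 (2 byte(s))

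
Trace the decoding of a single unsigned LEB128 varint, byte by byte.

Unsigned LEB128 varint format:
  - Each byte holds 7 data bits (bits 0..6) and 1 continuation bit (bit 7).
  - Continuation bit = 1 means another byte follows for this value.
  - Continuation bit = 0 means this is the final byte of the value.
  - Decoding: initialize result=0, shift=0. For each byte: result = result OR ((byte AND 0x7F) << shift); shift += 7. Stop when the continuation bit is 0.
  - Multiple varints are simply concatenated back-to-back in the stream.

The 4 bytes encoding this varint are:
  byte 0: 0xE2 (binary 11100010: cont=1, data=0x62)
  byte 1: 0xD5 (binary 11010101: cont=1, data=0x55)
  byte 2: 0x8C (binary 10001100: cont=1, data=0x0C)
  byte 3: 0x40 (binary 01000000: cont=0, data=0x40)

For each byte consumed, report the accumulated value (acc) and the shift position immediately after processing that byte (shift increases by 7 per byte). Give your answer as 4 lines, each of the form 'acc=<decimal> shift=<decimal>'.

byte 0=0xE2: payload=0x62=98, contrib = 98<<0 = 98; acc -> 98, shift -> 7
byte 1=0xD5: payload=0x55=85, contrib = 85<<7 = 10880; acc -> 10978, shift -> 14
byte 2=0x8C: payload=0x0C=12, contrib = 12<<14 = 196608; acc -> 207586, shift -> 21
byte 3=0x40: payload=0x40=64, contrib = 64<<21 = 134217728; acc -> 134425314, shift -> 28

Answer: acc=98 shift=7
acc=10978 shift=14
acc=207586 shift=21
acc=134425314 shift=28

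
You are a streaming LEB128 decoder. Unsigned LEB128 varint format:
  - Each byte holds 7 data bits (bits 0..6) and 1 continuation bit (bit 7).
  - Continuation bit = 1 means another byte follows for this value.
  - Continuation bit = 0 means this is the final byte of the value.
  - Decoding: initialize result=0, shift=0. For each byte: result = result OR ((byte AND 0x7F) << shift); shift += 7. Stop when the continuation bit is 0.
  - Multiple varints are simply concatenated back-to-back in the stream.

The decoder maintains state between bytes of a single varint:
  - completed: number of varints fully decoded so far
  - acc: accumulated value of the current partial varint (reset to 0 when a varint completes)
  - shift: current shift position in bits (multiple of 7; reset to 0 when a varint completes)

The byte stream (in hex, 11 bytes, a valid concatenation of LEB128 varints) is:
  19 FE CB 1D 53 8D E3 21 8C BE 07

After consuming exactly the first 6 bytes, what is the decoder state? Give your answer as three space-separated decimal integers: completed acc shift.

byte[0]=0x19 cont=0 payload=0x19: varint #1 complete (value=25); reset -> completed=1 acc=0 shift=0
byte[1]=0xFE cont=1 payload=0x7E: acc |= 126<<0 -> completed=1 acc=126 shift=7
byte[2]=0xCB cont=1 payload=0x4B: acc |= 75<<7 -> completed=1 acc=9726 shift=14
byte[3]=0x1D cont=0 payload=0x1D: varint #2 complete (value=484862); reset -> completed=2 acc=0 shift=0
byte[4]=0x53 cont=0 payload=0x53: varint #3 complete (value=83); reset -> completed=3 acc=0 shift=0
byte[5]=0x8D cont=1 payload=0x0D: acc |= 13<<0 -> completed=3 acc=13 shift=7

Answer: 3 13 7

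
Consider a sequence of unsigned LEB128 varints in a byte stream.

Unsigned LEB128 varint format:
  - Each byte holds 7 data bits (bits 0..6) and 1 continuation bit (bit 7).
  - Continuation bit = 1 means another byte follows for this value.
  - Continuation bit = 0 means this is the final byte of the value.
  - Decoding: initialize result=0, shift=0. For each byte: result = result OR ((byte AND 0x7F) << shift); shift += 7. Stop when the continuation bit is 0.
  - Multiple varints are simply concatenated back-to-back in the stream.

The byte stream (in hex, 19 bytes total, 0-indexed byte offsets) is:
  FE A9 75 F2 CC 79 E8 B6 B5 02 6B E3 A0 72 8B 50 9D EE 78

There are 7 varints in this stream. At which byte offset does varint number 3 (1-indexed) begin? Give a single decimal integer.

  byte[0]=0xFE cont=1 payload=0x7E=126: acc |= 126<<0 -> acc=126 shift=7
  byte[1]=0xA9 cont=1 payload=0x29=41: acc |= 41<<7 -> acc=5374 shift=14
  byte[2]=0x75 cont=0 payload=0x75=117: acc |= 117<<14 -> acc=1922302 shift=21 [end]
Varint 1: bytes[0:3] = FE A9 75 -> value 1922302 (3 byte(s))
  byte[3]=0xF2 cont=1 payload=0x72=114: acc |= 114<<0 -> acc=114 shift=7
  byte[4]=0xCC cont=1 payload=0x4C=76: acc |= 76<<7 -> acc=9842 shift=14
  byte[5]=0x79 cont=0 payload=0x79=121: acc |= 121<<14 -> acc=1992306 shift=21 [end]
Varint 2: bytes[3:6] = F2 CC 79 -> value 1992306 (3 byte(s))
  byte[6]=0xE8 cont=1 payload=0x68=104: acc |= 104<<0 -> acc=104 shift=7
  byte[7]=0xB6 cont=1 payload=0x36=54: acc |= 54<<7 -> acc=7016 shift=14
  byte[8]=0xB5 cont=1 payload=0x35=53: acc |= 53<<14 -> acc=875368 shift=21
  byte[9]=0x02 cont=0 payload=0x02=2: acc |= 2<<21 -> acc=5069672 shift=28 [end]
Varint 3: bytes[6:10] = E8 B6 B5 02 -> value 5069672 (4 byte(s))
  byte[10]=0x6B cont=0 payload=0x6B=107: acc |= 107<<0 -> acc=107 shift=7 [end]
Varint 4: bytes[10:11] = 6B -> value 107 (1 byte(s))
  byte[11]=0xE3 cont=1 payload=0x63=99: acc |= 99<<0 -> acc=99 shift=7
  byte[12]=0xA0 cont=1 payload=0x20=32: acc |= 32<<7 -> acc=4195 shift=14
  byte[13]=0x72 cont=0 payload=0x72=114: acc |= 114<<14 -> acc=1871971 shift=21 [end]
Varint 5: bytes[11:14] = E3 A0 72 -> value 1871971 (3 byte(s))
  byte[14]=0x8B cont=1 payload=0x0B=11: acc |= 11<<0 -> acc=11 shift=7
  byte[15]=0x50 cont=0 payload=0x50=80: acc |= 80<<7 -> acc=10251 shift=14 [end]
Varint 6: bytes[14:16] = 8B 50 -> value 10251 (2 byte(s))
  byte[16]=0x9D cont=1 payload=0x1D=29: acc |= 29<<0 -> acc=29 shift=7
  byte[17]=0xEE cont=1 payload=0x6E=110: acc |= 110<<7 -> acc=14109 shift=14
  byte[18]=0x78 cont=0 payload=0x78=120: acc |= 120<<14 -> acc=1980189 shift=21 [end]
Varint 7: bytes[16:19] = 9D EE 78 -> value 1980189 (3 byte(s))

Answer: 6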